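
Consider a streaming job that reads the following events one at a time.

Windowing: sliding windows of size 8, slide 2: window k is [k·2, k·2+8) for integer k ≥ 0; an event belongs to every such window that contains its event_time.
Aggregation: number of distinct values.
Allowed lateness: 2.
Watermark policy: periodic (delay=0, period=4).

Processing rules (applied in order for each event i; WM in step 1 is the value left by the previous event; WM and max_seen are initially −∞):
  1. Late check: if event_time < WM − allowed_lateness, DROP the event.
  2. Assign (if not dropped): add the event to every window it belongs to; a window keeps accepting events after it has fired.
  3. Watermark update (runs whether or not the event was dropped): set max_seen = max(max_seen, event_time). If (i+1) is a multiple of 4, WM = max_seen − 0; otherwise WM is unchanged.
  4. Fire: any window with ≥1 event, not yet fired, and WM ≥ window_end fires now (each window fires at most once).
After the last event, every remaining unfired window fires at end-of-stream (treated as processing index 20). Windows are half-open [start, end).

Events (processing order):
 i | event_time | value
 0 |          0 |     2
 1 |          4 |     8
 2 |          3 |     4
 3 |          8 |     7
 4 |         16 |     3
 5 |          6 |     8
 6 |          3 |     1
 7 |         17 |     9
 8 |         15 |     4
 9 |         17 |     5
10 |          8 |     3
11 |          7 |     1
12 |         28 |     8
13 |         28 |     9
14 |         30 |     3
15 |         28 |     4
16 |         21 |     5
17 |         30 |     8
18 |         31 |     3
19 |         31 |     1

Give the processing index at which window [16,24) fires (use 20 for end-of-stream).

15

i=0 t=0 v=2: → [0,8); WM=−∞
i=1 t=4 v=8: → [4,12),[2,10),[0,8); WM=−∞
i=2 t=3 v=4: → [2,10),[0,8); WM=−∞
i=3 t=8 v=7: → [8,16),[6,14),[4,12),[2,10); WM=8; [0,8) fires=3
i=4 t=16 v=3: → [16,24),[14,22),[12,20),[10,18); WM=8
i=5 t=6 v=8: → [6,14),[4,12),[2,10),[0,8); WM=8
i=6 t=3 v=1: DROP (t<8-2); WM=8
i=7 t=17 v=9: → [16,24),[14,22),[12,20),[10,18); WM=17; [2,10) fires=3 [4,12) fires=2 [6,14) fires=2 [8,16) fires=1
i=8 t=15 v=4: → [14,22),[12,20),[10,18),[8,16); WM=17
i=9 t=17 v=5: → [16,24),[14,22),[12,20),[10,18); WM=17
i=10 t=8 v=3: DROP (t<17-2); WM=17
i=11 t=7 v=1: DROP (t<17-2); WM=17
i=12 t=28 v=8: → [28,36),[26,34),[24,32),[22,30); WM=17
i=13 t=28 v=9: → [28,36),[26,34),[24,32),[22,30); WM=17
i=14 t=30 v=3: → [30,38),[28,36),[26,34),[24,32); WM=17
i=15 t=28 v=4: → [28,36),[26,34),[24,32),[22,30); WM=30; [10,18) fires=4 [12,20) fires=4 [14,22) fires=4 [16,24) fires=3 [22,30) fires=3
i=16 t=21 v=5: DROP (t<30-2); WM=30
i=17 t=30 v=8: → [30,38),[28,36),[26,34),[24,32); WM=30
i=18 t=31 v=3: → [30,38),[28,36),[26,34),[24,32); WM=30
i=19 t=31 v=1: → [30,38),[28,36),[26,34),[24,32); WM=31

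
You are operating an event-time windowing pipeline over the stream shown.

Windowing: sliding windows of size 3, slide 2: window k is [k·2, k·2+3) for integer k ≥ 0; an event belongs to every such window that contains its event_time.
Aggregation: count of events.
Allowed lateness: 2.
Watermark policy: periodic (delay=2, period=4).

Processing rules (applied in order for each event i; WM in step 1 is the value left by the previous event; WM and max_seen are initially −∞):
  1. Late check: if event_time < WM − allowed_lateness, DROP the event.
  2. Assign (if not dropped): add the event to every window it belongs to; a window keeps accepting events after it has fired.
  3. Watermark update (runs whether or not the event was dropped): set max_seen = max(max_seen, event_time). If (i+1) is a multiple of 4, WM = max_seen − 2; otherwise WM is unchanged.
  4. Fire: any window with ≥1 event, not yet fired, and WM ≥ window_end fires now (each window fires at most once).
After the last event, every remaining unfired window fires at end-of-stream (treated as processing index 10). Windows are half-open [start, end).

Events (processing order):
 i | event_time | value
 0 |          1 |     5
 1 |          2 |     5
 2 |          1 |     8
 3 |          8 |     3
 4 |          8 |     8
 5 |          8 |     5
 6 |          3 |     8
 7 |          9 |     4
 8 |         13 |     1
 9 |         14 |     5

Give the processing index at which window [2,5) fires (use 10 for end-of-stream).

3

i=0 t=1 v=5: → [0,3); WM=−∞
i=1 t=2 v=5: → [2,5),[0,3); WM=−∞
i=2 t=1 v=8: → [0,3); WM=−∞
i=3 t=8 v=3: → [8,11),[6,9); WM=6; [0,3) fires=3 [2,5) fires=1
i=4 t=8 v=8: → [8,11),[6,9); WM=6
i=5 t=8 v=5: → [8,11),[6,9); WM=6
i=6 t=3 v=8: DROP (t<6-2); WM=6
i=7 t=9 v=4: → [8,11); WM=7
i=8 t=13 v=1: → [12,15); WM=7
i=9 t=14 v=5: → [14,17),[12,15); WM=7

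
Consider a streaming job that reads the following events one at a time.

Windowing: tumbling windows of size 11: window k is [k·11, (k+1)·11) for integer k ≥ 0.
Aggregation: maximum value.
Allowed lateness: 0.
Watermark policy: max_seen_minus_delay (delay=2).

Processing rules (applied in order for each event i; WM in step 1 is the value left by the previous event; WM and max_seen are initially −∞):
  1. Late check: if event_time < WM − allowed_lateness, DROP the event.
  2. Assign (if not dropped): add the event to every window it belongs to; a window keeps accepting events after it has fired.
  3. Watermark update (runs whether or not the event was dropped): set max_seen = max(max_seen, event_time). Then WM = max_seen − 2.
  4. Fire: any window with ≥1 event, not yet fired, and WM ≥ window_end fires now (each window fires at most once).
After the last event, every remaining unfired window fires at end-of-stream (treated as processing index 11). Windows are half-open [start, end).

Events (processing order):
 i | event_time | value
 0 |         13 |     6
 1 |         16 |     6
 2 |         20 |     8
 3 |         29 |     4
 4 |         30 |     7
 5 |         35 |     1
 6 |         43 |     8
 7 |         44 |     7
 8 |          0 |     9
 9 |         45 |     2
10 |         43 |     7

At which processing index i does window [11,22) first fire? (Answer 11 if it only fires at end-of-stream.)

3

i=0 t=13 v=6: → [11,22); WM=11
i=1 t=16 v=6: → [11,22); WM=14
i=2 t=20 v=8: → [11,22); WM=18
i=3 t=29 v=4: → [22,33); WM=27; [11,22) fires=8
i=4 t=30 v=7: → [22,33); WM=28
i=5 t=35 v=1: → [33,44); WM=33; [22,33) fires=7
i=6 t=43 v=8: → [33,44); WM=41
i=7 t=44 v=7: → [44,55); WM=42
i=8 t=0 v=9: DROP (t<42-0); WM=42
i=9 t=45 v=2: → [44,55); WM=43
i=10 t=43 v=7: → [33,44); WM=43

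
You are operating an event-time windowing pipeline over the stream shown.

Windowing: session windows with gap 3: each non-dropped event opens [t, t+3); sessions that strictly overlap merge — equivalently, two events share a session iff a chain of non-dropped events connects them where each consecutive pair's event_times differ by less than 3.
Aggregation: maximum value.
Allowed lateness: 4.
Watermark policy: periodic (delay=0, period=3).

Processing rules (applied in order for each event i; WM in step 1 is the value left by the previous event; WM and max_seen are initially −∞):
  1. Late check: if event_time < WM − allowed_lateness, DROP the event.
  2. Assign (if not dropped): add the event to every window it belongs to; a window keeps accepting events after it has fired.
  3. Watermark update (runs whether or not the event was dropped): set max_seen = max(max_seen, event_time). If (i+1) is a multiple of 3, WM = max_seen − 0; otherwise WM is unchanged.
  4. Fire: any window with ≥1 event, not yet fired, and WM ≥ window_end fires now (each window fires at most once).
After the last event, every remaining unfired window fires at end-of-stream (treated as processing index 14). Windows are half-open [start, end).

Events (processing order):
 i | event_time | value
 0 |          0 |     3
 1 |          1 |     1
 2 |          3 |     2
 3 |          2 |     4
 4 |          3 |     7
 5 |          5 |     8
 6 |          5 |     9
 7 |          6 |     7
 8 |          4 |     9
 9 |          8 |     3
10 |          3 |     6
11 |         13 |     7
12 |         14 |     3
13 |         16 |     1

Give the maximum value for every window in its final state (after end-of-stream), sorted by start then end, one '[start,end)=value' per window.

[0,11)=9 [13,19)=7

i=0 t=0 v=3: → [0,3); WM=−∞
i=1 t=1 v=1: → [0,4); WM=−∞
i=2 t=3 v=2: → [0,6); WM=3
i=3 t=2 v=4: → [0,6); WM=3
i=4 t=3 v=7: → [0,6); WM=3
i=5 t=5 v=8: → [0,8); WM=5
i=6 t=5 v=9: → [0,8); WM=5
i=7 t=6 v=7: → [0,9); WM=5
i=8 t=4 v=9: → [0,9); WM=6
i=9 t=8 v=3: → [0,11); WM=6
i=10 t=3 v=6: → [0,11); WM=6
i=11 t=13 v=7: → [13,16); WM=13
i=12 t=14 v=3: → [13,17); WM=13
i=13 t=16 v=1: → [13,19); WM=13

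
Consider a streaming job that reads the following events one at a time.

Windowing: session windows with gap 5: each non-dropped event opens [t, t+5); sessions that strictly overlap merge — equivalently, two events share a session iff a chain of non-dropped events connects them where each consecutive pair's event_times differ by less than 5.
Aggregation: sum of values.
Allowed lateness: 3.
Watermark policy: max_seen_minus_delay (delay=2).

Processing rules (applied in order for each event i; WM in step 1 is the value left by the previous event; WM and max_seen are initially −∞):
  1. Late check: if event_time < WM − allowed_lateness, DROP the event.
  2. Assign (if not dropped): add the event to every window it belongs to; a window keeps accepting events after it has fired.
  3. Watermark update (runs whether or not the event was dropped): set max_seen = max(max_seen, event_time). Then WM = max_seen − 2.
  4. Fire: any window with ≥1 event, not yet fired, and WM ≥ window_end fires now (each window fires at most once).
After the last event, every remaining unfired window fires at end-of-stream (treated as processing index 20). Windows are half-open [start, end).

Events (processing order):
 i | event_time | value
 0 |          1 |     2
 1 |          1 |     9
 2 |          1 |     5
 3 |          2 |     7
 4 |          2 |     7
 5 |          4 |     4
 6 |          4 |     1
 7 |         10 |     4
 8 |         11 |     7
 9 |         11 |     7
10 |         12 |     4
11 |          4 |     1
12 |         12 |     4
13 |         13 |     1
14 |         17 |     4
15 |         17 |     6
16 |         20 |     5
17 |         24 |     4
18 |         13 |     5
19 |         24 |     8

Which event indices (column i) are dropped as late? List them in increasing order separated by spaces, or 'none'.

11 18

i=0 t=1 v=2: → [1,6); WM=-1
i=1 t=1 v=9: → [1,6); WM=-1
i=2 t=1 v=5: → [1,6); WM=-1
i=3 t=2 v=7: → [1,7); WM=0
i=4 t=2 v=7: → [1,7); WM=0
i=5 t=4 v=4: → [1,9); WM=2
i=6 t=4 v=1: → [1,9); WM=2
i=7 t=10 v=4: → [10,15); WM=8
i=8 t=11 v=7: → [10,16); WM=9
i=9 t=11 v=7: → [10,16); WM=9
i=10 t=12 v=4: → [10,17); WM=10
i=11 t=4 v=1: DROP (t<10-3); WM=10
i=12 t=12 v=4: → [10,17); WM=10
i=13 t=13 v=1: → [10,18); WM=11
i=14 t=17 v=4: → [10,22); WM=15
i=15 t=17 v=6: → [10,22); WM=15
i=16 t=20 v=5: → [10,25); WM=18
i=17 t=24 v=4: → [10,29); WM=22
i=18 t=13 v=5: DROP (t<22-3); WM=22
i=19 t=24 v=8: → [10,29); WM=22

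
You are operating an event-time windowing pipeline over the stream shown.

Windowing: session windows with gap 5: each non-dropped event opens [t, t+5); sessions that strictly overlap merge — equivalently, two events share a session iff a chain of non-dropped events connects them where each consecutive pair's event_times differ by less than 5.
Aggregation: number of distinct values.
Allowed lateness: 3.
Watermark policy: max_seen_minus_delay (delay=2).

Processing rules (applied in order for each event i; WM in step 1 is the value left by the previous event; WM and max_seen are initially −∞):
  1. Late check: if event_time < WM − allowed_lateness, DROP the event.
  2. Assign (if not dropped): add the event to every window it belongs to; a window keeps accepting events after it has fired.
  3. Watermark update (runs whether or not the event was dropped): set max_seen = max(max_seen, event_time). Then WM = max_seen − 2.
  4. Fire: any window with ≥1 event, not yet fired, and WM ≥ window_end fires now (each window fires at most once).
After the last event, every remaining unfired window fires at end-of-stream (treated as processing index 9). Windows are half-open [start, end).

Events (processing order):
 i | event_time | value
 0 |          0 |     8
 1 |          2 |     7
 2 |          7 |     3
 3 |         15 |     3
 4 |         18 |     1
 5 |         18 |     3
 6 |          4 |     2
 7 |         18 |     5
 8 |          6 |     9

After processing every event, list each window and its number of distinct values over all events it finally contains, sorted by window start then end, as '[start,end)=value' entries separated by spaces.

[0,7)=2 [7,12)=1 [15,23)=3

i=0 t=0 v=8: → [0,5); WM=-2
i=1 t=2 v=7: → [0,7); WM=0
i=2 t=7 v=3: → [7,12); WM=5
i=3 t=15 v=3: → [15,20); WM=13
i=4 t=18 v=1: → [15,23); WM=16
i=5 t=18 v=3: → [15,23); WM=16
i=6 t=4 v=2: DROP (t<16-3); WM=16
i=7 t=18 v=5: → [15,23); WM=16
i=8 t=6 v=9: DROP (t<16-3); WM=16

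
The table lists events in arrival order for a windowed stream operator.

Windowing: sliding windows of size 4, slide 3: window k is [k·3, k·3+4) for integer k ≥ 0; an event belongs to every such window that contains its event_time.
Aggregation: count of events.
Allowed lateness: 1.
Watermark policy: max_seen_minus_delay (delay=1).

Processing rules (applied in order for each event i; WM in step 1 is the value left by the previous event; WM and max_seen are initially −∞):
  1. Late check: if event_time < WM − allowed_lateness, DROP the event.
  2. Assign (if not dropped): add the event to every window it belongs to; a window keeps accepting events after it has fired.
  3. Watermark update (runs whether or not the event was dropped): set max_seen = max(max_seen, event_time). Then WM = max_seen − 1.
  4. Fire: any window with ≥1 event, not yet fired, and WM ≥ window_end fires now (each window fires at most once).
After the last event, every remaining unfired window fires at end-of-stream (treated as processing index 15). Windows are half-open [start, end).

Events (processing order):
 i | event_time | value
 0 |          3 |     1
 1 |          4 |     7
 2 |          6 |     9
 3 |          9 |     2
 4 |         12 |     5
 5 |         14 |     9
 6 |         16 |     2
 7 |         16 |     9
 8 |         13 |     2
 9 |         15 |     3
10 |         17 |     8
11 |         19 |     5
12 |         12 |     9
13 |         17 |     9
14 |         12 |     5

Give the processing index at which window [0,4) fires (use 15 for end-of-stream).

i=0 t=3 v=1: → [3,7),[0,4); WM=2
i=1 t=4 v=7: → [3,7); WM=3
i=2 t=6 v=9: → [6,10),[3,7); WM=5; [0,4) fires=1
i=3 t=9 v=2: → [9,13),[6,10); WM=8; [3,7) fires=3
i=4 t=12 v=5: → [12,16),[9,13); WM=11; [6,10) fires=2
i=5 t=14 v=9: → [12,16); WM=13; [9,13) fires=2
i=6 t=16 v=2: → [15,19); WM=15
i=7 t=16 v=9: → [15,19); WM=15
i=8 t=13 v=2: DROP (t<15-1); WM=15
i=9 t=15 v=3: → [15,19),[12,16); WM=15
i=10 t=17 v=8: → [15,19); WM=16; [12,16) fires=3
i=11 t=19 v=5: → [18,22); WM=18
i=12 t=12 v=9: DROP (t<18-1); WM=18
i=13 t=17 v=9: → [15,19); WM=18
i=14 t=12 v=5: DROP (t<18-1); WM=18

2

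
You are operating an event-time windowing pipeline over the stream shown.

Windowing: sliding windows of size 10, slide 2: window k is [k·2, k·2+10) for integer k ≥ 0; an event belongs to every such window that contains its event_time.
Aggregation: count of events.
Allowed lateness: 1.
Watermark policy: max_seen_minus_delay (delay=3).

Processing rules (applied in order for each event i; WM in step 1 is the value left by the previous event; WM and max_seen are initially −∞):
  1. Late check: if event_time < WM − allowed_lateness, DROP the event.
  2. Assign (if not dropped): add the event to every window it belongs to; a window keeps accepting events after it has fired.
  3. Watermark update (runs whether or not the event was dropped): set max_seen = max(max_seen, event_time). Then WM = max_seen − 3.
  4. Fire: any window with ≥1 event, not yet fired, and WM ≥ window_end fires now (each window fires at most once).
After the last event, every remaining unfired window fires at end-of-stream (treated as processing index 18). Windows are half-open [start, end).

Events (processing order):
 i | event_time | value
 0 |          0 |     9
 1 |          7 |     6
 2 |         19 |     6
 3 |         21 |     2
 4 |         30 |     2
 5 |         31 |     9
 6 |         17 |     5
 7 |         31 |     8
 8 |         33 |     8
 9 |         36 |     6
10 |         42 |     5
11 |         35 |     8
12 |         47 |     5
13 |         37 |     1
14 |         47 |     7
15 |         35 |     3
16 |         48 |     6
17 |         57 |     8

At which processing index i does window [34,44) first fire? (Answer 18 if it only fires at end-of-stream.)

12

i=0 t=0 v=9: → [0,10); WM=-3
i=1 t=7 v=6: → [6,16),[4,14),[2,12),[0,10); WM=4
i=2 t=19 v=6: → [18,28),[16,26),[14,24),[12,22),[10,20); WM=16; [0,10) fires=2 [2,12) fires=1 [4,14) fires=1 [6,16) fires=1
i=3 t=21 v=2: → [20,30),[18,28),[16,26),[14,24),[12,22); WM=18
i=4 t=30 v=2: → [30,40),[28,38),[26,36),[24,34),[22,32); WM=27; [10,20) fires=1 [12,22) fires=2 [14,24) fires=2 [16,26) fires=2
i=5 t=31 v=9: → [30,40),[28,38),[26,36),[24,34),[22,32); WM=28; [18,28) fires=2
i=6 t=17 v=5: DROP (t<28-1); WM=28
i=7 t=31 v=8: → [30,40),[28,38),[26,36),[24,34),[22,32); WM=28
i=8 t=33 v=8: → [32,42),[30,40),[28,38),[26,36),[24,34); WM=30; [20,30) fires=1
i=9 t=36 v=6: → [36,46),[34,44),[32,42),[30,40),[28,38); WM=33; [22,32) fires=3
i=10 t=42 v=5: → [42,52),[40,50),[38,48),[36,46),[34,44); WM=39; [24,34) fires=4 [26,36) fires=4 [28,38) fires=5
i=11 t=35 v=8: DROP (t<39-1); WM=39
i=12 t=47 v=5: → [46,56),[44,54),[42,52),[40,50),[38,48); WM=44; [30,40) fires=5 [32,42) fires=2 [34,44) fires=2
i=13 t=37 v=1: DROP (t<44-1); WM=44
i=14 t=47 v=7: → [46,56),[44,54),[42,52),[40,50),[38,48); WM=44
i=15 t=35 v=3: DROP (t<44-1); WM=44
i=16 t=48 v=6: → [48,58),[46,56),[44,54),[42,52),[40,50); WM=45
i=17 t=57 v=8: → [56,66),[54,64),[52,62),[50,60),[48,58); WM=54; [36,46) fires=2 [38,48) fires=3 [40,50) fires=4 [42,52) fires=4 [44,54) fires=3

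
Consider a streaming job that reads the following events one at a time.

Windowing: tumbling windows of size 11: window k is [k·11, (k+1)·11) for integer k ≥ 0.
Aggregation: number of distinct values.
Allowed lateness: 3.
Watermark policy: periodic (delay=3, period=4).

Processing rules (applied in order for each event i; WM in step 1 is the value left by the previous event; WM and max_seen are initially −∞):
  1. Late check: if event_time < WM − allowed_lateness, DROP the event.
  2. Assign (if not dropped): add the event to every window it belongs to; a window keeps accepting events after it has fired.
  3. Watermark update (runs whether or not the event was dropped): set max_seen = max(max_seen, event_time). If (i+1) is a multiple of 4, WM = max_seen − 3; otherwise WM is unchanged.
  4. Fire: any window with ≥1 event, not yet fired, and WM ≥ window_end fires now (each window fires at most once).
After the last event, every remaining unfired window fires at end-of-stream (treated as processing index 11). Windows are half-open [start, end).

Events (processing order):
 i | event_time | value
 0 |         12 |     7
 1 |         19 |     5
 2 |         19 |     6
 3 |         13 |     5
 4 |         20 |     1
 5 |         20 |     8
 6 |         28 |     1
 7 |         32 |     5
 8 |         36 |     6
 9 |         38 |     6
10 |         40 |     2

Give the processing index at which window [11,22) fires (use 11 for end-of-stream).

i=0 t=12 v=7: → [11,22); WM=−∞
i=1 t=19 v=5: → [11,22); WM=−∞
i=2 t=19 v=6: → [11,22); WM=−∞
i=3 t=13 v=5: → [11,22); WM=16
i=4 t=20 v=1: → [11,22); WM=16
i=5 t=20 v=8: → [11,22); WM=16
i=6 t=28 v=1: → [22,33); WM=16
i=7 t=32 v=5: → [22,33); WM=29; [11,22) fires=5
i=8 t=36 v=6: → [33,44); WM=29
i=9 t=38 v=6: → [33,44); WM=29
i=10 t=40 v=2: → [33,44); WM=29

7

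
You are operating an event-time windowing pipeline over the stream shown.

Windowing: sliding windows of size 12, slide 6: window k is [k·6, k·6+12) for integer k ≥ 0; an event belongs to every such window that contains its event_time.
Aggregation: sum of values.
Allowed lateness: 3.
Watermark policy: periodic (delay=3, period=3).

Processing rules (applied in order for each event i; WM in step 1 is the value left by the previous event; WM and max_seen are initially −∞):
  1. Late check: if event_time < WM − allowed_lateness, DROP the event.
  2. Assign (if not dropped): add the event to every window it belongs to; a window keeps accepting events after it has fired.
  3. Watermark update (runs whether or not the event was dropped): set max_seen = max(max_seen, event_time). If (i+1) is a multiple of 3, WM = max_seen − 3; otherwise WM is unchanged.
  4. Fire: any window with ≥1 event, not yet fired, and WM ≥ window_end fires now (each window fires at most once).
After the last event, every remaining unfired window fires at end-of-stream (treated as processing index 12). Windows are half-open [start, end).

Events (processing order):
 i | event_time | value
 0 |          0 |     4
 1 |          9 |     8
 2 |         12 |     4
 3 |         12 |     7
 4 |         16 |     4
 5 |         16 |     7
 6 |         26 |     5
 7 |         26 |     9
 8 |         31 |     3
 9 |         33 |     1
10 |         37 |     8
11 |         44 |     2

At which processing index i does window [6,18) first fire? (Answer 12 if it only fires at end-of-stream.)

8

i=0 t=0 v=4: → [0,12); WM=−∞
i=1 t=9 v=8: → [6,18),[0,12); WM=−∞
i=2 t=12 v=4: → [12,24),[6,18); WM=9
i=3 t=12 v=7: → [12,24),[6,18); WM=9
i=4 t=16 v=4: → [12,24),[6,18); WM=9
i=5 t=16 v=7: → [12,24),[6,18); WM=13; [0,12) fires=12
i=6 t=26 v=5: → [24,36),[18,30); WM=13
i=7 t=26 v=9: → [24,36),[18,30); WM=13
i=8 t=31 v=3: → [30,42),[24,36); WM=28; [6,18) fires=30 [12,24) fires=22
i=9 t=33 v=1: → [30,42),[24,36); WM=28
i=10 t=37 v=8: → [36,48),[30,42); WM=28
i=11 t=44 v=2: → [42,54),[36,48); WM=41; [18,30) fires=14 [24,36) fires=18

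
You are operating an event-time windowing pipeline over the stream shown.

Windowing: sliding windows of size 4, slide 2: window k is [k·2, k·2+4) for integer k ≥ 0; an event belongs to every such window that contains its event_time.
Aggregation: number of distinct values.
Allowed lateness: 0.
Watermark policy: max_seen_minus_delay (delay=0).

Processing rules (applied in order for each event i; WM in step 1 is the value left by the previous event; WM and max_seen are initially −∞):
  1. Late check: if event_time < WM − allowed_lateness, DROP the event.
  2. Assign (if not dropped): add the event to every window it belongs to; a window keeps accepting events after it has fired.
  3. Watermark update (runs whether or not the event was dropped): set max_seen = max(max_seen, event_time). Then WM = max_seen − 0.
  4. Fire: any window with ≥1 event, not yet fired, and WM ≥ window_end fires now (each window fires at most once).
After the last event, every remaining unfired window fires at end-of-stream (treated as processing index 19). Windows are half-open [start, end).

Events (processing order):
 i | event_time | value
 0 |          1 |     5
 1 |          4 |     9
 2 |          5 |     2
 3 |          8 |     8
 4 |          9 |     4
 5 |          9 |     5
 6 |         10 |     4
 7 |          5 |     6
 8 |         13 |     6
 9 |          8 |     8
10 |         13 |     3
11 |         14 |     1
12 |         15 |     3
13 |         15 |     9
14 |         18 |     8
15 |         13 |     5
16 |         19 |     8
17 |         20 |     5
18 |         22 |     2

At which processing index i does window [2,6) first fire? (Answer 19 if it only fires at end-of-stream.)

i=0 t=1 v=5: → [0,4); WM=1
i=1 t=4 v=9: → [4,8),[2,6); WM=4; [0,4) fires=1
i=2 t=5 v=2: → [4,8),[2,6); WM=5
i=3 t=8 v=8: → [8,12),[6,10); WM=8; [2,6) fires=2 [4,8) fires=2
i=4 t=9 v=4: → [8,12),[6,10); WM=9
i=5 t=9 v=5: → [8,12),[6,10); WM=9
i=6 t=10 v=4: → [10,14),[8,12); WM=10; [6,10) fires=3
i=7 t=5 v=6: DROP (t<10-0); WM=10
i=8 t=13 v=6: → [12,16),[10,14); WM=13; [8,12) fires=3
i=9 t=8 v=8: DROP (t<13-0); WM=13
i=10 t=13 v=3: → [12,16),[10,14); WM=13
i=11 t=14 v=1: → [14,18),[12,16); WM=14; [10,14) fires=3
i=12 t=15 v=3: → [14,18),[12,16); WM=15
i=13 t=15 v=9: → [14,18),[12,16); WM=15
i=14 t=18 v=8: → [18,22),[16,20); WM=18; [12,16) fires=4 [14,18) fires=3
i=15 t=13 v=5: DROP (t<18-0); WM=18
i=16 t=19 v=8: → [18,22),[16,20); WM=19
i=17 t=20 v=5: → [20,24),[18,22); WM=20; [16,20) fires=1
i=18 t=22 v=2: → [22,26),[20,24); WM=22; [18,22) fires=2

3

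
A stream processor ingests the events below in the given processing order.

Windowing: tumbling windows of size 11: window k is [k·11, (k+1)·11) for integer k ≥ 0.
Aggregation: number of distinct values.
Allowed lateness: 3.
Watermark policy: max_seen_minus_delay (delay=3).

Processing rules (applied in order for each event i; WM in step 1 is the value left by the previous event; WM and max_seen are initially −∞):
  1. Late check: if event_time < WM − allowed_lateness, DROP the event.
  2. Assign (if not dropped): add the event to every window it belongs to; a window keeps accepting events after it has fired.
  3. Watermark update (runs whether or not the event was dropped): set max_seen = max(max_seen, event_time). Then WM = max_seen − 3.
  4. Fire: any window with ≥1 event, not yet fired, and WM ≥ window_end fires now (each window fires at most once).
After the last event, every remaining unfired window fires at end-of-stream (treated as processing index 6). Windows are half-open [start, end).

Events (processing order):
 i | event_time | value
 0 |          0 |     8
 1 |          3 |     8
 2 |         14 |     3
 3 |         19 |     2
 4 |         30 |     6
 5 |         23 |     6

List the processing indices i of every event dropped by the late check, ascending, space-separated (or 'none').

5

i=0 t=0 v=8: → [0,11); WM=-3
i=1 t=3 v=8: → [0,11); WM=0
i=2 t=14 v=3: → [11,22); WM=11; [0,11) fires=1
i=3 t=19 v=2: → [11,22); WM=16
i=4 t=30 v=6: → [22,33); WM=27; [11,22) fires=2
i=5 t=23 v=6: DROP (t<27-3); WM=27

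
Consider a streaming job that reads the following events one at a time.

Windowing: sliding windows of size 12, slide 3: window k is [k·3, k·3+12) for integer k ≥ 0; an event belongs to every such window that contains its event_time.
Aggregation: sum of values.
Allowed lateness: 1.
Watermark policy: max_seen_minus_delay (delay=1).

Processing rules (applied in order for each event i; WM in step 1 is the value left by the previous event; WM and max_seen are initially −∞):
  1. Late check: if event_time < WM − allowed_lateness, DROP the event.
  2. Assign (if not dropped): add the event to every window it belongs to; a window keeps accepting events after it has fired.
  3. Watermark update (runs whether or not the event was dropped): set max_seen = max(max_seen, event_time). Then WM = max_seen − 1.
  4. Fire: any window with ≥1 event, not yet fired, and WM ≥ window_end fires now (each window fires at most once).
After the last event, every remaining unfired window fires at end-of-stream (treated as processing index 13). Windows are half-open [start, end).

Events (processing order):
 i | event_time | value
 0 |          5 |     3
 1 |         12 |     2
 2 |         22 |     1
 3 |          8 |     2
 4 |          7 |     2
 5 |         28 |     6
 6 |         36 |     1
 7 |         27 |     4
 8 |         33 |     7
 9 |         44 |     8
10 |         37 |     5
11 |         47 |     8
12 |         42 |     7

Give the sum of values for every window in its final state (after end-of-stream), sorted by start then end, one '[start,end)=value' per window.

i=0 t=5 v=3: → [3,15),[0,12); WM=4
i=1 t=12 v=2: → [12,24),[9,21),[6,18),[3,15); WM=11
i=2 t=22 v=1: → [21,33),[18,30),[15,27),[12,24); WM=21; [0,12) fires=3 [3,15) fires=5 [6,18) fires=2 [9,21) fires=2
i=3 t=8 v=2: DROP (t<21-1); WM=21
i=4 t=7 v=2: DROP (t<21-1); WM=21
i=5 t=28 v=6: → [27,39),[24,36),[21,33),[18,30); WM=27; [12,24) fires=3 [15,27) fires=1
i=6 t=36 v=1: → [36,48),[33,45),[30,42),[27,39); WM=35; [18,30) fires=7 [21,33) fires=7
i=7 t=27 v=4: DROP (t<35-1); WM=35
i=8 t=33 v=7: DROP (t<35-1); WM=35
i=9 t=44 v=8: → [42,54),[39,51),[36,48),[33,45); WM=43; [24,36) fires=6 [27,39) fires=7 [30,42) fires=1
i=10 t=37 v=5: DROP (t<43-1); WM=43
i=11 t=47 v=8: → [45,57),[42,54),[39,51),[36,48); WM=46; [33,45) fires=9
i=12 t=42 v=7: DROP (t<46-1); WM=46

[0,12)=3 [3,15)=5 [6,18)=2 [9,21)=2 [12,24)=3 [15,27)=1 [18,30)=7 [21,33)=7 [24,36)=6 [27,39)=7 [30,42)=1 [33,45)=9 [36,48)=17 [39,51)=16 [42,54)=16 [45,57)=8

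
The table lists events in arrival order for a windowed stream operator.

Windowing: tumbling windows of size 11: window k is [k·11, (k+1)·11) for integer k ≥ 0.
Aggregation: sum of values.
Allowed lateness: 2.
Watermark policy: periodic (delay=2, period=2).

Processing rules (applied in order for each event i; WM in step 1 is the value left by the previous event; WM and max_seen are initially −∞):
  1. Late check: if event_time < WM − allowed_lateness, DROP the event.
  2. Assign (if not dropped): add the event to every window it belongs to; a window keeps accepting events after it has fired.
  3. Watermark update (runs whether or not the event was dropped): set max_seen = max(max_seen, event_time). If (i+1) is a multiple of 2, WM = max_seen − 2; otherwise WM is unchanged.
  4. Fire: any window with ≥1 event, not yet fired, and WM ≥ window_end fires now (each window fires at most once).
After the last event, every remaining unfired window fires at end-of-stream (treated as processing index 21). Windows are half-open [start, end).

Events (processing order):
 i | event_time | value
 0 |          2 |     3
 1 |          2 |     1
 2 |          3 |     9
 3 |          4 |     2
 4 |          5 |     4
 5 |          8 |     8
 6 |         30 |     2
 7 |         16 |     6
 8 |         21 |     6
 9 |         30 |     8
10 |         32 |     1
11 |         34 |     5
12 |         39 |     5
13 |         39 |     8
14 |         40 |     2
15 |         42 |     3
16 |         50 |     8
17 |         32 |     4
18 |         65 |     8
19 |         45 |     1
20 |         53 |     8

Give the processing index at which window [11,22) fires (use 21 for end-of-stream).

7

i=0 t=2 v=3: → [0,11); WM=−∞
i=1 t=2 v=1: → [0,11); WM=0
i=2 t=3 v=9: → [0,11); WM=0
i=3 t=4 v=2: → [0,11); WM=2
i=4 t=5 v=4: → [0,11); WM=2
i=5 t=8 v=8: → [0,11); WM=6
i=6 t=30 v=2: → [22,33); WM=6
i=7 t=16 v=6: → [11,22); WM=28; [0,11) fires=27 [11,22) fires=6
i=8 t=21 v=6: DROP (t<28-2); WM=28
i=9 t=30 v=8: → [22,33); WM=28
i=10 t=32 v=1: → [22,33); WM=28
i=11 t=34 v=5: → [33,44); WM=32
i=12 t=39 v=5: → [33,44); WM=32
i=13 t=39 v=8: → [33,44); WM=37; [22,33) fires=11
i=14 t=40 v=2: → [33,44); WM=37
i=15 t=42 v=3: → [33,44); WM=40
i=16 t=50 v=8: → [44,55); WM=40
i=17 t=32 v=4: DROP (t<40-2); WM=48; [33,44) fires=23
i=18 t=65 v=8: → [55,66); WM=48
i=19 t=45 v=1: DROP (t<48-2); WM=63; [44,55) fires=8
i=20 t=53 v=8: DROP (t<63-2); WM=63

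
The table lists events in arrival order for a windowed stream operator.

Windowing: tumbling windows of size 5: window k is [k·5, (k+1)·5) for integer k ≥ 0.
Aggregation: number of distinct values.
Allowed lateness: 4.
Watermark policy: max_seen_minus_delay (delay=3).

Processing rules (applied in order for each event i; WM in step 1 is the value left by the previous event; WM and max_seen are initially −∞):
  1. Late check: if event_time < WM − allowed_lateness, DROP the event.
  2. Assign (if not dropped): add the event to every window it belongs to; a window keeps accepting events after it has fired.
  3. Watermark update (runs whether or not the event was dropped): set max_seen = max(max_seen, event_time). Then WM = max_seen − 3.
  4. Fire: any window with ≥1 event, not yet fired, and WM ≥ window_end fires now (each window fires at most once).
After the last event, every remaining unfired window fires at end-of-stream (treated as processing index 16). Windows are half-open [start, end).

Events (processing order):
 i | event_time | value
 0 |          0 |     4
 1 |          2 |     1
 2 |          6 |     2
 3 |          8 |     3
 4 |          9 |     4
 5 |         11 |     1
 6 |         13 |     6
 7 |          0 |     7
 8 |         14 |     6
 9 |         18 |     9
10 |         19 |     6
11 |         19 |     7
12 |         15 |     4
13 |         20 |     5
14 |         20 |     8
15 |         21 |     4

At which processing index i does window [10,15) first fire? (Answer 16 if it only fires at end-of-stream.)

i=0 t=0 v=4: → [0,5); WM=-3
i=1 t=2 v=1: → [0,5); WM=-1
i=2 t=6 v=2: → [5,10); WM=3
i=3 t=8 v=3: → [5,10); WM=5; [0,5) fires=2
i=4 t=9 v=4: → [5,10); WM=6
i=5 t=11 v=1: → [10,15); WM=8
i=6 t=13 v=6: → [10,15); WM=10; [5,10) fires=3
i=7 t=0 v=7: DROP (t<10-4); WM=10
i=8 t=14 v=6: → [10,15); WM=11
i=9 t=18 v=9: → [15,20); WM=15; [10,15) fires=2
i=10 t=19 v=6: → [15,20); WM=16
i=11 t=19 v=7: → [15,20); WM=16
i=12 t=15 v=4: → [15,20); WM=16
i=13 t=20 v=5: → [20,25); WM=17
i=14 t=20 v=8: → [20,25); WM=17
i=15 t=21 v=4: → [20,25); WM=18

9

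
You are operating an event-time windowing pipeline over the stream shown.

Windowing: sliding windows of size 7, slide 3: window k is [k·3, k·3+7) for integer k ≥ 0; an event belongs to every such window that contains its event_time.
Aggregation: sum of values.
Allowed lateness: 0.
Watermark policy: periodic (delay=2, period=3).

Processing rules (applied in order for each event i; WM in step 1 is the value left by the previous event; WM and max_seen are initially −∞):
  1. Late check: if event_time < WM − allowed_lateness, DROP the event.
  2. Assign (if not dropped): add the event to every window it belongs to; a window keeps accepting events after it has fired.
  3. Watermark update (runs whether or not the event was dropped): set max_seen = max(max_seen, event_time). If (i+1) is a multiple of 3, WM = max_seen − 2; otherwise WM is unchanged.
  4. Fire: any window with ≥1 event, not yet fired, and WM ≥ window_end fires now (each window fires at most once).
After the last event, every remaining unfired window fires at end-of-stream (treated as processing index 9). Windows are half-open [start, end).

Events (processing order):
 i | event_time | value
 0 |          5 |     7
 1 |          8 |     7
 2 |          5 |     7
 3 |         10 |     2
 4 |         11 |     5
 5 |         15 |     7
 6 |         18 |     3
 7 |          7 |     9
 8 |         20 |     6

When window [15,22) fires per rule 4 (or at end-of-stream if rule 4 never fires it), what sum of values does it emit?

16

i=0 t=5 v=7: → [3,10),[0,7); WM=−∞
i=1 t=8 v=7: → [6,13),[3,10); WM=−∞
i=2 t=5 v=7: → [3,10),[0,7); WM=6
i=3 t=10 v=2: → [9,16),[6,13); WM=6
i=4 t=11 v=5: → [9,16),[6,13); WM=6
i=5 t=15 v=7: → [15,22),[12,19),[9,16); WM=13; [0,7) fires=14 [3,10) fires=21 [6,13) fires=14
i=6 t=18 v=3: → [18,25),[15,22),[12,19); WM=13
i=7 t=7 v=9: DROP (t<13-0); WM=13
i=8 t=20 v=6: → [18,25),[15,22); WM=18; [9,16) fires=14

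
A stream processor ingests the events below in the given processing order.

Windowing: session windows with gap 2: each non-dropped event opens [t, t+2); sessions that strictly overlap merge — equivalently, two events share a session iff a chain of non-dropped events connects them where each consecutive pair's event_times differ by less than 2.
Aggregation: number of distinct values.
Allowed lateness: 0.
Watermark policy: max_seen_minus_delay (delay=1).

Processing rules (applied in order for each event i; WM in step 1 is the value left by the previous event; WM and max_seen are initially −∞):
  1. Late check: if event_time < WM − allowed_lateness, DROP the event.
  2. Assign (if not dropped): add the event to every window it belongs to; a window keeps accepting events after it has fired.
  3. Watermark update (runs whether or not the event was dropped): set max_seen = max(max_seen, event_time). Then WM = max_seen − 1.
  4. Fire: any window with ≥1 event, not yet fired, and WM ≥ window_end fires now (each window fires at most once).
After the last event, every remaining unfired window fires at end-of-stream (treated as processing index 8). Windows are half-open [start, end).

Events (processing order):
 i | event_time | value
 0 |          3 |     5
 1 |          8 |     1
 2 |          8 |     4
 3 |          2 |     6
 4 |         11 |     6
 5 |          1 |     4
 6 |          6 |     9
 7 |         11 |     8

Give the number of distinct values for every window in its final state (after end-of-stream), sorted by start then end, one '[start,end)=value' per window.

i=0 t=3 v=5: → [3,5); WM=2
i=1 t=8 v=1: → [8,10); WM=7
i=2 t=8 v=4: → [8,10); WM=7
i=3 t=2 v=6: DROP (t<7-0); WM=7
i=4 t=11 v=6: → [11,13); WM=10
i=5 t=1 v=4: DROP (t<10-0); WM=10
i=6 t=6 v=9: DROP (t<10-0); WM=10
i=7 t=11 v=8: → [11,13); WM=10

[3,5)=1 [8,10)=2 [11,13)=2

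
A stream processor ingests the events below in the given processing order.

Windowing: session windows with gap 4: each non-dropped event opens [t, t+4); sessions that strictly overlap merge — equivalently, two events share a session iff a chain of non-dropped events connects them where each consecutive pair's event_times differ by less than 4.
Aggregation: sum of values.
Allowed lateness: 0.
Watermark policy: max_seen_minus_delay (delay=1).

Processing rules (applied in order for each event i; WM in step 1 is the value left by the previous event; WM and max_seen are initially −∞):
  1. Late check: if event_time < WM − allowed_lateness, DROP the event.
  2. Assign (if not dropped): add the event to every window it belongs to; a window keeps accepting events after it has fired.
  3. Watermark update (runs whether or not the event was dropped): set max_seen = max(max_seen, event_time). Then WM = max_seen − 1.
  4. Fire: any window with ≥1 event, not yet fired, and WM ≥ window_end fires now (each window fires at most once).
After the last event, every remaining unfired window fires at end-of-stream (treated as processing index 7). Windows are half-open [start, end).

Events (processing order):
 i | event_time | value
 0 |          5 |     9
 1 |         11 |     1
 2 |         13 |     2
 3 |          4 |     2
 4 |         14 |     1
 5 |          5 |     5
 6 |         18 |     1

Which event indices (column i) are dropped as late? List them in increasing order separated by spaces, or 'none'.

i=0 t=5 v=9: → [5,9); WM=4
i=1 t=11 v=1: → [11,15); WM=10
i=2 t=13 v=2: → [11,17); WM=12
i=3 t=4 v=2: DROP (t<12-0); WM=12
i=4 t=14 v=1: → [11,18); WM=13
i=5 t=5 v=5: DROP (t<13-0); WM=13
i=6 t=18 v=1: → [18,22); WM=17

3 5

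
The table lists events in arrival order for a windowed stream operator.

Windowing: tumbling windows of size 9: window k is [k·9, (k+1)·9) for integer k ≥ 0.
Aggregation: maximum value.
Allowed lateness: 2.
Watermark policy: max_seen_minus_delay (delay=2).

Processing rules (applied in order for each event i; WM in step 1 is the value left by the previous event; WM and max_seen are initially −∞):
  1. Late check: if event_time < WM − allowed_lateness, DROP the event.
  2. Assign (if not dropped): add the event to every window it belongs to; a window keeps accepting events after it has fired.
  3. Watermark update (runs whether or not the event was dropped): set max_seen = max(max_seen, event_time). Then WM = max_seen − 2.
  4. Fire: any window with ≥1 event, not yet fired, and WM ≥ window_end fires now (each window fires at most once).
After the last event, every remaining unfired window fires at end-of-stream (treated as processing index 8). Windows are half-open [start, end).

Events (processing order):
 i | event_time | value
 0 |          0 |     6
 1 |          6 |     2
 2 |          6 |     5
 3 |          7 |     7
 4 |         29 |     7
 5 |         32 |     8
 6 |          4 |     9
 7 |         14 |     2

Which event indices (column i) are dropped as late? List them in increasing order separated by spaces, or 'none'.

6 7

i=0 t=0 v=6: → [0,9); WM=-2
i=1 t=6 v=2: → [0,9); WM=4
i=2 t=6 v=5: → [0,9); WM=4
i=3 t=7 v=7: → [0,9); WM=5
i=4 t=29 v=7: → [27,36); WM=27; [0,9) fires=7
i=5 t=32 v=8: → [27,36); WM=30
i=6 t=4 v=9: DROP (t<30-2); WM=30
i=7 t=14 v=2: DROP (t<30-2); WM=30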